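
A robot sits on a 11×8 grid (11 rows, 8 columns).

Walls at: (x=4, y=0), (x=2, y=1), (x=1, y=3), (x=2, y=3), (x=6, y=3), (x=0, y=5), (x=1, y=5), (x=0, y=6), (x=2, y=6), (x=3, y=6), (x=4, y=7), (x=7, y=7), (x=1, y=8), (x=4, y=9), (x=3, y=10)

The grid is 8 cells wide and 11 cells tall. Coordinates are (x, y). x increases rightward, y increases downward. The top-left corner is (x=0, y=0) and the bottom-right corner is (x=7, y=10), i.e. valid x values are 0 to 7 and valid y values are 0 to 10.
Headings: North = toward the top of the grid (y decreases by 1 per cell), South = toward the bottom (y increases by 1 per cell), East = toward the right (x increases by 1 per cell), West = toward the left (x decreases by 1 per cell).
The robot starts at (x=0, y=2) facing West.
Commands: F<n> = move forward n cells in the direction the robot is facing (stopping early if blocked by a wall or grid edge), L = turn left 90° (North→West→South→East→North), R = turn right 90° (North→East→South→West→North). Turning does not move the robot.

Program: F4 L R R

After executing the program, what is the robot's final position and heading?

Start: (x=0, y=2), facing West
  F4: move forward 0/4 (blocked), now at (x=0, y=2)
  L: turn left, now facing South
  R: turn right, now facing West
  R: turn right, now facing North
Final: (x=0, y=2), facing North

Answer: Final position: (x=0, y=2), facing North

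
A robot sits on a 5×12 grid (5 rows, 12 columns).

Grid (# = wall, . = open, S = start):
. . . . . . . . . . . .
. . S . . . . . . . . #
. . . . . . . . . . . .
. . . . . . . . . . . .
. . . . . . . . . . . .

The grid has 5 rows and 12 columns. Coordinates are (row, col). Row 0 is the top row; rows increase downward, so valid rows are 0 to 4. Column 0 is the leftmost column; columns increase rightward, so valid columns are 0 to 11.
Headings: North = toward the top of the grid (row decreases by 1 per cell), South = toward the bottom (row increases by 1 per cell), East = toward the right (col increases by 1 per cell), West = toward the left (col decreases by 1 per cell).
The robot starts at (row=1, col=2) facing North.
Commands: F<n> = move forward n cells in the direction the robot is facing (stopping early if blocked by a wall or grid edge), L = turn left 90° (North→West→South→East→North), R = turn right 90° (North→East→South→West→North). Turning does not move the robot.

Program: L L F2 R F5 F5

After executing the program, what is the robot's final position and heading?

Answer: Final position: (row=3, col=0), facing West

Derivation:
Start: (row=1, col=2), facing North
  L: turn left, now facing West
  L: turn left, now facing South
  F2: move forward 2, now at (row=3, col=2)
  R: turn right, now facing West
  F5: move forward 2/5 (blocked), now at (row=3, col=0)
  F5: move forward 0/5 (blocked), now at (row=3, col=0)
Final: (row=3, col=0), facing West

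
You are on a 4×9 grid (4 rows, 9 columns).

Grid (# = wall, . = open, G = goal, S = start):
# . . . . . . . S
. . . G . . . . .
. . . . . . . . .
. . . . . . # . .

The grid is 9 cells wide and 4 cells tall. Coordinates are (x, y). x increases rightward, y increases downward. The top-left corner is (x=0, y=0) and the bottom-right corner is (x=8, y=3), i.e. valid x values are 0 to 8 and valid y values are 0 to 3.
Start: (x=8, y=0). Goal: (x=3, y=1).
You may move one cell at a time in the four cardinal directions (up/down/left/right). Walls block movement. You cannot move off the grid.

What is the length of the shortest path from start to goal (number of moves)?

Answer: Shortest path length: 6

Derivation:
BFS from (x=8, y=0) until reaching (x=3, y=1):
  Distance 0: (x=8, y=0)
  Distance 1: (x=7, y=0), (x=8, y=1)
  Distance 2: (x=6, y=0), (x=7, y=1), (x=8, y=2)
  Distance 3: (x=5, y=0), (x=6, y=1), (x=7, y=2), (x=8, y=3)
  Distance 4: (x=4, y=0), (x=5, y=1), (x=6, y=2), (x=7, y=3)
  Distance 5: (x=3, y=0), (x=4, y=1), (x=5, y=2)
  Distance 6: (x=2, y=0), (x=3, y=1), (x=4, y=2), (x=5, y=3)  <- goal reached here
One shortest path (6 moves): (x=8, y=0) -> (x=7, y=0) -> (x=6, y=0) -> (x=5, y=0) -> (x=4, y=0) -> (x=3, y=0) -> (x=3, y=1)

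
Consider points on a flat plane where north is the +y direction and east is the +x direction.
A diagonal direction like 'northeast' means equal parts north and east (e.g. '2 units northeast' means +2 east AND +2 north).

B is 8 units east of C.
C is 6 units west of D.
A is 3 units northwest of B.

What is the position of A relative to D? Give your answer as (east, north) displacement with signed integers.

Answer: A is at (east=-1, north=3) relative to D.

Derivation:
Place D at the origin (east=0, north=0).
  C is 6 units west of D: delta (east=-6, north=+0); C at (east=-6, north=0).
  B is 8 units east of C: delta (east=+8, north=+0); B at (east=2, north=0).
  A is 3 units northwest of B: delta (east=-3, north=+3); A at (east=-1, north=3).
Therefore A relative to D: (east=-1, north=3).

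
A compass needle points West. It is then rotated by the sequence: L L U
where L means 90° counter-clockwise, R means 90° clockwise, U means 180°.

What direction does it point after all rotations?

Start: West
  L (left (90° counter-clockwise)) -> South
  L (left (90° counter-clockwise)) -> East
  U (U-turn (180°)) -> West
Final: West

Answer: Final heading: West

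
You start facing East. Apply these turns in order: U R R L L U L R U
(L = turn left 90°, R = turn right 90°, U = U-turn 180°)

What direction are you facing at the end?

Start: East
  U (U-turn (180°)) -> West
  R (right (90° clockwise)) -> North
  R (right (90° clockwise)) -> East
  L (left (90° counter-clockwise)) -> North
  L (left (90° counter-clockwise)) -> West
  U (U-turn (180°)) -> East
  L (left (90° counter-clockwise)) -> North
  R (right (90° clockwise)) -> East
  U (U-turn (180°)) -> West
Final: West

Answer: Final heading: West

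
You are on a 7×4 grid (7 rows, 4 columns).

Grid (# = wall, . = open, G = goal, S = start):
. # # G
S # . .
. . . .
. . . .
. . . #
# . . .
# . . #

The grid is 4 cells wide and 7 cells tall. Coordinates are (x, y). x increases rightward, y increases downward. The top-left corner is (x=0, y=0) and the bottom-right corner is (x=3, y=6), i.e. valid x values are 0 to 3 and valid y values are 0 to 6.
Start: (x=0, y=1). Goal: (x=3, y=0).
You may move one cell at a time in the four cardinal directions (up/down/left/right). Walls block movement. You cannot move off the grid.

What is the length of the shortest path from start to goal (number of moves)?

Answer: Shortest path length: 6

Derivation:
BFS from (x=0, y=1) until reaching (x=3, y=0):
  Distance 0: (x=0, y=1)
  Distance 1: (x=0, y=0), (x=0, y=2)
  Distance 2: (x=1, y=2), (x=0, y=3)
  Distance 3: (x=2, y=2), (x=1, y=3), (x=0, y=4)
  Distance 4: (x=2, y=1), (x=3, y=2), (x=2, y=3), (x=1, y=4)
  Distance 5: (x=3, y=1), (x=3, y=3), (x=2, y=4), (x=1, y=5)
  Distance 6: (x=3, y=0), (x=2, y=5), (x=1, y=6)  <- goal reached here
One shortest path (6 moves): (x=0, y=1) -> (x=0, y=2) -> (x=1, y=2) -> (x=2, y=2) -> (x=3, y=2) -> (x=3, y=1) -> (x=3, y=0)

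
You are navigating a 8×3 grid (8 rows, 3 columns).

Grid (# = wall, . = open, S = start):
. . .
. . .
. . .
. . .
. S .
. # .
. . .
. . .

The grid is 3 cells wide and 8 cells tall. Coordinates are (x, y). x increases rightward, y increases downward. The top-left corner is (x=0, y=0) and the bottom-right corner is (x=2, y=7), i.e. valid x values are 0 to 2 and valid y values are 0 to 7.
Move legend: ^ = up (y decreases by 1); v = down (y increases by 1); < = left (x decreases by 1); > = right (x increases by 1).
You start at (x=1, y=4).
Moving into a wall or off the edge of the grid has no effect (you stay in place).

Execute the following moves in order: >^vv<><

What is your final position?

Start: (x=1, y=4)
  > (right): (x=1, y=4) -> (x=2, y=4)
  ^ (up): (x=2, y=4) -> (x=2, y=3)
  v (down): (x=2, y=3) -> (x=2, y=4)
  v (down): (x=2, y=4) -> (x=2, y=5)
  < (left): blocked, stay at (x=2, y=5)
  > (right): blocked, stay at (x=2, y=5)
  < (left): blocked, stay at (x=2, y=5)
Final: (x=2, y=5)

Answer: Final position: (x=2, y=5)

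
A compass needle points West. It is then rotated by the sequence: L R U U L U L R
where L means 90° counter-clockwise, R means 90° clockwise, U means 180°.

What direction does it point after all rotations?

Start: West
  L (left (90° counter-clockwise)) -> South
  R (right (90° clockwise)) -> West
  U (U-turn (180°)) -> East
  U (U-turn (180°)) -> West
  L (left (90° counter-clockwise)) -> South
  U (U-turn (180°)) -> North
  L (left (90° counter-clockwise)) -> West
  R (right (90° clockwise)) -> North
Final: North

Answer: Final heading: North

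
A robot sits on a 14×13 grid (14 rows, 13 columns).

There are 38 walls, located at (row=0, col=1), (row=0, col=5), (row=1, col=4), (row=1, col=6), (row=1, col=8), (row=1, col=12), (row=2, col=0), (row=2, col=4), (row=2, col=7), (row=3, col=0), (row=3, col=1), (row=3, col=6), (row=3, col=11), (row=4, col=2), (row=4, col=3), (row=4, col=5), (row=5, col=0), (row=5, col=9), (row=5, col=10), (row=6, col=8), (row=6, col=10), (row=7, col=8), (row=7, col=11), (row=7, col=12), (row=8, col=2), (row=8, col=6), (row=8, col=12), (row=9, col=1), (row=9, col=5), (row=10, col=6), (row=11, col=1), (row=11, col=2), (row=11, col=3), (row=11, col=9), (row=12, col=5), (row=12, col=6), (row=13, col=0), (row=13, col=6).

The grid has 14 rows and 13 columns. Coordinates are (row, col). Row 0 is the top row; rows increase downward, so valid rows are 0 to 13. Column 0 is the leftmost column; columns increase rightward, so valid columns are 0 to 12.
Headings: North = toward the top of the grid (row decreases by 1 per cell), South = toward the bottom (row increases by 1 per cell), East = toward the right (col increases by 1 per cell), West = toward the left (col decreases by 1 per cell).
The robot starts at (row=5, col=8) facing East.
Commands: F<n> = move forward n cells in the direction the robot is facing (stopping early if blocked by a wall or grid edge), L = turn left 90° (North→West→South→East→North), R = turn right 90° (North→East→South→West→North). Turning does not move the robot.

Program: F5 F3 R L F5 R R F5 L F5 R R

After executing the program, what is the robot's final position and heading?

Answer: Final position: (row=10, col=3), facing North

Derivation:
Start: (row=5, col=8), facing East
  F5: move forward 0/5 (blocked), now at (row=5, col=8)
  F3: move forward 0/3 (blocked), now at (row=5, col=8)
  R: turn right, now facing South
  L: turn left, now facing East
  F5: move forward 0/5 (blocked), now at (row=5, col=8)
  R: turn right, now facing South
  R: turn right, now facing West
  F5: move forward 5, now at (row=5, col=3)
  L: turn left, now facing South
  F5: move forward 5, now at (row=10, col=3)
  R: turn right, now facing West
  R: turn right, now facing North
Final: (row=10, col=3), facing North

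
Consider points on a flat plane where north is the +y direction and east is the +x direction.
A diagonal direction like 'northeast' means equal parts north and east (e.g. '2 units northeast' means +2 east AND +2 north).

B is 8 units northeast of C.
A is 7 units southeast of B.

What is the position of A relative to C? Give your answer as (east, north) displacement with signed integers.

Answer: A is at (east=15, north=1) relative to C.

Derivation:
Place C at the origin (east=0, north=0).
  B is 8 units northeast of C: delta (east=+8, north=+8); B at (east=8, north=8).
  A is 7 units southeast of B: delta (east=+7, north=-7); A at (east=15, north=1).
Therefore A relative to C: (east=15, north=1).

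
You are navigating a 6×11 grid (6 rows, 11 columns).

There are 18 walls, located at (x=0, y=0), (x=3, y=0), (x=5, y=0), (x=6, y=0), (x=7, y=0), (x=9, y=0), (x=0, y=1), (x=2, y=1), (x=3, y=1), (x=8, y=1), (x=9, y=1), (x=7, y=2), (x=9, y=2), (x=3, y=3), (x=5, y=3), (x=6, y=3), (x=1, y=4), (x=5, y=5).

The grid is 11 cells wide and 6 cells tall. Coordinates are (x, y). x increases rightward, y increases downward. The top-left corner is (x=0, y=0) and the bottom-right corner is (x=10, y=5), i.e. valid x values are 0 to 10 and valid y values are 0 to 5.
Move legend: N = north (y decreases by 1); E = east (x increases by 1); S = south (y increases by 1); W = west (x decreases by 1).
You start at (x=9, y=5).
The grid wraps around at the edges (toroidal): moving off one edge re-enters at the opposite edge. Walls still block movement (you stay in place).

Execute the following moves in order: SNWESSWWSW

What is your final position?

Start: (x=9, y=5)
  S (south): blocked, stay at (x=9, y=5)
  N (north): (x=9, y=5) -> (x=9, y=4)
  W (west): (x=9, y=4) -> (x=8, y=4)
  E (east): (x=8, y=4) -> (x=9, y=4)
  S (south): (x=9, y=4) -> (x=9, y=5)
  S (south): blocked, stay at (x=9, y=5)
  W (west): (x=9, y=5) -> (x=8, y=5)
  W (west): (x=8, y=5) -> (x=7, y=5)
  S (south): blocked, stay at (x=7, y=5)
  W (west): (x=7, y=5) -> (x=6, y=5)
Final: (x=6, y=5)

Answer: Final position: (x=6, y=5)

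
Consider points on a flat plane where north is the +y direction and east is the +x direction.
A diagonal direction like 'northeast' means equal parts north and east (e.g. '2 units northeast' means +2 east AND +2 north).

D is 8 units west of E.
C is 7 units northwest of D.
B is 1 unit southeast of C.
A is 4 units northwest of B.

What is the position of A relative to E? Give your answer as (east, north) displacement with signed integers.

Place E at the origin (east=0, north=0).
  D is 8 units west of E: delta (east=-8, north=+0); D at (east=-8, north=0).
  C is 7 units northwest of D: delta (east=-7, north=+7); C at (east=-15, north=7).
  B is 1 unit southeast of C: delta (east=+1, north=-1); B at (east=-14, north=6).
  A is 4 units northwest of B: delta (east=-4, north=+4); A at (east=-18, north=10).
Therefore A relative to E: (east=-18, north=10).

Answer: A is at (east=-18, north=10) relative to E.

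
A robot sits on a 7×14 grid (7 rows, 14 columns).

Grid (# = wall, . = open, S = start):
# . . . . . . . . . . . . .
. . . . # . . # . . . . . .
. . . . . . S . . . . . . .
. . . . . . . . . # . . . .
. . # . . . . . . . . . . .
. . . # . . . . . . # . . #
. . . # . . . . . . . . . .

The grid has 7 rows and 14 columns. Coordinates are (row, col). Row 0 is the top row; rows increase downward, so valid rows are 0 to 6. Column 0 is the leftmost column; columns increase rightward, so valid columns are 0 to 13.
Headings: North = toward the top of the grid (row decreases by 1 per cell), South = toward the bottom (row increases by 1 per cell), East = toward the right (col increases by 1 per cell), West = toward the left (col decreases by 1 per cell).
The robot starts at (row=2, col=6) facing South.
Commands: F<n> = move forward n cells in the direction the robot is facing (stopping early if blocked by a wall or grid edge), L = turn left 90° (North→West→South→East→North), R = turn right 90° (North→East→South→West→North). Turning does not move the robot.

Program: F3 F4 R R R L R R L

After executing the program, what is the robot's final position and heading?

Start: (row=2, col=6), facing South
  F3: move forward 3, now at (row=5, col=6)
  F4: move forward 1/4 (blocked), now at (row=6, col=6)
  R: turn right, now facing West
  R: turn right, now facing North
  R: turn right, now facing East
  L: turn left, now facing North
  R: turn right, now facing East
  R: turn right, now facing South
  L: turn left, now facing East
Final: (row=6, col=6), facing East

Answer: Final position: (row=6, col=6), facing East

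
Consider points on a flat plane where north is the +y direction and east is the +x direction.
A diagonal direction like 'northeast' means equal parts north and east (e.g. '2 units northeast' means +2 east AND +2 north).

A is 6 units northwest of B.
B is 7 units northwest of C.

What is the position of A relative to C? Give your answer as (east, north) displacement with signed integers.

Place C at the origin (east=0, north=0).
  B is 7 units northwest of C: delta (east=-7, north=+7); B at (east=-7, north=7).
  A is 6 units northwest of B: delta (east=-6, north=+6); A at (east=-13, north=13).
Therefore A relative to C: (east=-13, north=13).

Answer: A is at (east=-13, north=13) relative to C.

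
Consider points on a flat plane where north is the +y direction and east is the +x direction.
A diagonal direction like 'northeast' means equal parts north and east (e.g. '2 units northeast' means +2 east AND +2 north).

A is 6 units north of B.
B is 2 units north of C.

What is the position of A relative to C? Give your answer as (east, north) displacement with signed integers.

Answer: A is at (east=0, north=8) relative to C.

Derivation:
Place C at the origin (east=0, north=0).
  B is 2 units north of C: delta (east=+0, north=+2); B at (east=0, north=2).
  A is 6 units north of B: delta (east=+0, north=+6); A at (east=0, north=8).
Therefore A relative to C: (east=0, north=8).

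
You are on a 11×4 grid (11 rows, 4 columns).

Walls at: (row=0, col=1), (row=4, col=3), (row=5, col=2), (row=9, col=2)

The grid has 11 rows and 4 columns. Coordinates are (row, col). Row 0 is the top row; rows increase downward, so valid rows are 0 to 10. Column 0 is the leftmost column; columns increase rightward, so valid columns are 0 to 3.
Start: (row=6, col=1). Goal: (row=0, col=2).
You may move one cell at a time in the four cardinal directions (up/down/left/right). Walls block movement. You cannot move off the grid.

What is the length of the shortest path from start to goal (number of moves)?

BFS from (row=6, col=1) until reaching (row=0, col=2):
  Distance 0: (row=6, col=1)
  Distance 1: (row=5, col=1), (row=6, col=0), (row=6, col=2), (row=7, col=1)
  Distance 2: (row=4, col=1), (row=5, col=0), (row=6, col=3), (row=7, col=0), (row=7, col=2), (row=8, col=1)
  Distance 3: (row=3, col=1), (row=4, col=0), (row=4, col=2), (row=5, col=3), (row=7, col=3), (row=8, col=0), (row=8, col=2), (row=9, col=1)
  Distance 4: (row=2, col=1), (row=3, col=0), (row=3, col=2), (row=8, col=3), (row=9, col=0), (row=10, col=1)
  Distance 5: (row=1, col=1), (row=2, col=0), (row=2, col=2), (row=3, col=3), (row=9, col=3), (row=10, col=0), (row=10, col=2)
  Distance 6: (row=1, col=0), (row=1, col=2), (row=2, col=3), (row=10, col=3)
  Distance 7: (row=0, col=0), (row=0, col=2), (row=1, col=3)  <- goal reached here
One shortest path (7 moves): (row=6, col=1) -> (row=5, col=1) -> (row=4, col=1) -> (row=4, col=2) -> (row=3, col=2) -> (row=2, col=2) -> (row=1, col=2) -> (row=0, col=2)

Answer: Shortest path length: 7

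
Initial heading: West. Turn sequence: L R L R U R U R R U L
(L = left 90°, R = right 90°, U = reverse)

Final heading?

Answer: Final heading: West

Derivation:
Start: West
  L (left (90° counter-clockwise)) -> South
  R (right (90° clockwise)) -> West
  L (left (90° counter-clockwise)) -> South
  R (right (90° clockwise)) -> West
  U (U-turn (180°)) -> East
  R (right (90° clockwise)) -> South
  U (U-turn (180°)) -> North
  R (right (90° clockwise)) -> East
  R (right (90° clockwise)) -> South
  U (U-turn (180°)) -> North
  L (left (90° counter-clockwise)) -> West
Final: West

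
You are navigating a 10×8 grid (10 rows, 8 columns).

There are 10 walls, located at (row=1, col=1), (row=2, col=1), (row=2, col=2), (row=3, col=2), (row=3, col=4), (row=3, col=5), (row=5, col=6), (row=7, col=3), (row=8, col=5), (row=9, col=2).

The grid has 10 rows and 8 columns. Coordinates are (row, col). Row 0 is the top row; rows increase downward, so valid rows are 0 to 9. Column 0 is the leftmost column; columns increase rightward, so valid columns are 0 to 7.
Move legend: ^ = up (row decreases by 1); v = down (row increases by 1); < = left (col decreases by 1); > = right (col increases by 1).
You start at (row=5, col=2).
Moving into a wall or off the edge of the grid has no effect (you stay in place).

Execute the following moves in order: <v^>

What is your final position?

Answer: Final position: (row=5, col=2)

Derivation:
Start: (row=5, col=2)
  < (left): (row=5, col=2) -> (row=5, col=1)
  v (down): (row=5, col=1) -> (row=6, col=1)
  ^ (up): (row=6, col=1) -> (row=5, col=1)
  > (right): (row=5, col=1) -> (row=5, col=2)
Final: (row=5, col=2)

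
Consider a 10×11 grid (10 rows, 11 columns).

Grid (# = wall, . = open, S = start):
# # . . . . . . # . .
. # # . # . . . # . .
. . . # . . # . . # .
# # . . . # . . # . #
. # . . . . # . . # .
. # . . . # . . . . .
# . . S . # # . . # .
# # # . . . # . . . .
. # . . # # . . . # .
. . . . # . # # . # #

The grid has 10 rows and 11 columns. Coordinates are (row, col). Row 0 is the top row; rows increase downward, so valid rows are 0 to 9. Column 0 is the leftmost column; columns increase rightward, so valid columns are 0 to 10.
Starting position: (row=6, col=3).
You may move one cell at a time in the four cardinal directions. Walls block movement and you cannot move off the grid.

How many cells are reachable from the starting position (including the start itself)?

BFS flood-fill from (row=6, col=3):
  Distance 0: (row=6, col=3)
  Distance 1: (row=5, col=3), (row=6, col=2), (row=6, col=4), (row=7, col=3)
  Distance 2: (row=4, col=3), (row=5, col=2), (row=5, col=4), (row=6, col=1), (row=7, col=4), (row=8, col=3)
  Distance 3: (row=3, col=3), (row=4, col=2), (row=4, col=4), (row=7, col=5), (row=8, col=2), (row=9, col=3)
  Distance 4: (row=3, col=2), (row=3, col=4), (row=4, col=5), (row=9, col=2)
  Distance 5: (row=2, col=2), (row=2, col=4), (row=9, col=1)
  Distance 6: (row=2, col=1), (row=2, col=5), (row=9, col=0)
  Distance 7: (row=1, col=5), (row=2, col=0), (row=8, col=0)
  Distance 8: (row=0, col=5), (row=1, col=0), (row=1, col=6)
  Distance 9: (row=0, col=4), (row=0, col=6), (row=1, col=7)
  Distance 10: (row=0, col=3), (row=0, col=7), (row=2, col=7)
  Distance 11: (row=0, col=2), (row=1, col=3), (row=2, col=8), (row=3, col=7)
  Distance 12: (row=3, col=6), (row=4, col=7)
  Distance 13: (row=4, col=8), (row=5, col=7)
  Distance 14: (row=5, col=6), (row=5, col=8), (row=6, col=7)
  Distance 15: (row=5, col=9), (row=6, col=8), (row=7, col=7)
  Distance 16: (row=5, col=10), (row=7, col=8), (row=8, col=7)
  Distance 17: (row=4, col=10), (row=6, col=10), (row=7, col=9), (row=8, col=6), (row=8, col=8)
  Distance 18: (row=7, col=10), (row=9, col=8)
  Distance 19: (row=8, col=10)
Total reachable: 64 (grid has 73 open cells total)

Answer: Reachable cells: 64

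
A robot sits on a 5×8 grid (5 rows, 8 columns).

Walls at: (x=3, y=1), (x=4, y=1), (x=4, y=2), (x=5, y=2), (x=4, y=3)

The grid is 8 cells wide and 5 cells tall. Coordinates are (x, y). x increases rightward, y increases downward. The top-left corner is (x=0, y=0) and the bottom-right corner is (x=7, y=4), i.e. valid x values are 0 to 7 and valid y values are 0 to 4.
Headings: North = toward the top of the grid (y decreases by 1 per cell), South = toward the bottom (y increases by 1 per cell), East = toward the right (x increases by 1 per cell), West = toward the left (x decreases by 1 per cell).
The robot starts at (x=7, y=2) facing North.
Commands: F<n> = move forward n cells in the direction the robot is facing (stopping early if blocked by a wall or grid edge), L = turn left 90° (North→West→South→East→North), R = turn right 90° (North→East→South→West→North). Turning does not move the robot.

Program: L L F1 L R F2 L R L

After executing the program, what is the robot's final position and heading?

Start: (x=7, y=2), facing North
  L: turn left, now facing West
  L: turn left, now facing South
  F1: move forward 1, now at (x=7, y=3)
  L: turn left, now facing East
  R: turn right, now facing South
  F2: move forward 1/2 (blocked), now at (x=7, y=4)
  L: turn left, now facing East
  R: turn right, now facing South
  L: turn left, now facing East
Final: (x=7, y=4), facing East

Answer: Final position: (x=7, y=4), facing East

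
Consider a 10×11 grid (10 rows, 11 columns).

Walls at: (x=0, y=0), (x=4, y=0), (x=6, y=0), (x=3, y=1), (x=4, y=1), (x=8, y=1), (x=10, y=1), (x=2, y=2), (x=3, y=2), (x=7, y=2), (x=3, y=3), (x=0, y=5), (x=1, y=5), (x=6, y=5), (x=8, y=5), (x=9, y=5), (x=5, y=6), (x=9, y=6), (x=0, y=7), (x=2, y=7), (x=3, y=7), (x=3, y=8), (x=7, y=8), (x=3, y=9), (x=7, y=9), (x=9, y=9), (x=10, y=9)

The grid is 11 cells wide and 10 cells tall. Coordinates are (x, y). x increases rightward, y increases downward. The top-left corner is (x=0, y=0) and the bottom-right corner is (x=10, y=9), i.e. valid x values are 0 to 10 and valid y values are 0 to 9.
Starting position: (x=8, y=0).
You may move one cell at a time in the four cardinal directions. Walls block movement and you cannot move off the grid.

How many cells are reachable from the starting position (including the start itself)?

Answer: Reachable cells: 83

Derivation:
BFS flood-fill from (x=8, y=0):
  Distance 0: (x=8, y=0)
  Distance 1: (x=7, y=0), (x=9, y=0)
  Distance 2: (x=10, y=0), (x=7, y=1), (x=9, y=1)
  Distance 3: (x=6, y=1), (x=9, y=2)
  Distance 4: (x=5, y=1), (x=6, y=2), (x=8, y=2), (x=10, y=2), (x=9, y=3)
  Distance 5: (x=5, y=0), (x=5, y=2), (x=6, y=3), (x=8, y=3), (x=10, y=3), (x=9, y=4)
  Distance 6: (x=4, y=2), (x=5, y=3), (x=7, y=3), (x=6, y=4), (x=8, y=4), (x=10, y=4)
  Distance 7: (x=4, y=3), (x=5, y=4), (x=7, y=4), (x=10, y=5)
  Distance 8: (x=4, y=4), (x=5, y=5), (x=7, y=5), (x=10, y=6)
  Distance 9: (x=3, y=4), (x=4, y=5), (x=7, y=6), (x=10, y=7)
  Distance 10: (x=2, y=4), (x=3, y=5), (x=4, y=6), (x=6, y=6), (x=8, y=6), (x=7, y=7), (x=9, y=7), (x=10, y=8)
  Distance 11: (x=2, y=3), (x=1, y=4), (x=2, y=5), (x=3, y=6), (x=4, y=7), (x=6, y=7), (x=8, y=7), (x=9, y=8)
  Distance 12: (x=1, y=3), (x=0, y=4), (x=2, y=6), (x=5, y=7), (x=4, y=8), (x=6, y=8), (x=8, y=8)
  Distance 13: (x=1, y=2), (x=0, y=3), (x=1, y=6), (x=5, y=8), (x=4, y=9), (x=6, y=9), (x=8, y=9)
  Distance 14: (x=1, y=1), (x=0, y=2), (x=0, y=6), (x=1, y=7), (x=5, y=9)
  Distance 15: (x=1, y=0), (x=0, y=1), (x=2, y=1), (x=1, y=8)
  Distance 16: (x=2, y=0), (x=0, y=8), (x=2, y=8), (x=1, y=9)
  Distance 17: (x=3, y=0), (x=0, y=9), (x=2, y=9)
Total reachable: 83 (grid has 83 open cells total)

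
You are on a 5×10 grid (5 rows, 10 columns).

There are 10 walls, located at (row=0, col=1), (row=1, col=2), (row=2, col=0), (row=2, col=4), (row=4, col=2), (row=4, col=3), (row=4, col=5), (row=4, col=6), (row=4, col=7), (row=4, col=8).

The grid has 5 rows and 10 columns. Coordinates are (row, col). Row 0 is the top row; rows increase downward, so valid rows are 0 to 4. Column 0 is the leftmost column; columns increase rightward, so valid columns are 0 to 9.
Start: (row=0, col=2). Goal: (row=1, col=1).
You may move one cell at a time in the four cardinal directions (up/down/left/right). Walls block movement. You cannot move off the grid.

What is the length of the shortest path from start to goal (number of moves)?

BFS from (row=0, col=2) until reaching (row=1, col=1):
  Distance 0: (row=0, col=2)
  Distance 1: (row=0, col=3)
  Distance 2: (row=0, col=4), (row=1, col=3)
  Distance 3: (row=0, col=5), (row=1, col=4), (row=2, col=3)
  Distance 4: (row=0, col=6), (row=1, col=5), (row=2, col=2), (row=3, col=3)
  Distance 5: (row=0, col=7), (row=1, col=6), (row=2, col=1), (row=2, col=5), (row=3, col=2), (row=3, col=4)
  Distance 6: (row=0, col=8), (row=1, col=1), (row=1, col=7), (row=2, col=6), (row=3, col=1), (row=3, col=5), (row=4, col=4)  <- goal reached here
One shortest path (6 moves): (row=0, col=2) -> (row=0, col=3) -> (row=1, col=3) -> (row=2, col=3) -> (row=2, col=2) -> (row=2, col=1) -> (row=1, col=1)

Answer: Shortest path length: 6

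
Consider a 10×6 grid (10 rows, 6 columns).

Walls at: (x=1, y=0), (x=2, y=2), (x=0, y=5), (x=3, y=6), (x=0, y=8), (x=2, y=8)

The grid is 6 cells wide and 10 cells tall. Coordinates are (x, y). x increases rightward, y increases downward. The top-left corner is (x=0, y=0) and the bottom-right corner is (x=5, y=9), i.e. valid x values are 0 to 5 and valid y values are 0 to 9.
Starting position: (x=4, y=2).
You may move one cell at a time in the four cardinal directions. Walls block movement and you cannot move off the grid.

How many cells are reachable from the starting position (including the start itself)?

Answer: Reachable cells: 54

Derivation:
BFS flood-fill from (x=4, y=2):
  Distance 0: (x=4, y=2)
  Distance 1: (x=4, y=1), (x=3, y=2), (x=5, y=2), (x=4, y=3)
  Distance 2: (x=4, y=0), (x=3, y=1), (x=5, y=1), (x=3, y=3), (x=5, y=3), (x=4, y=4)
  Distance 3: (x=3, y=0), (x=5, y=0), (x=2, y=1), (x=2, y=3), (x=3, y=4), (x=5, y=4), (x=4, y=5)
  Distance 4: (x=2, y=0), (x=1, y=1), (x=1, y=3), (x=2, y=4), (x=3, y=5), (x=5, y=5), (x=4, y=6)
  Distance 5: (x=0, y=1), (x=1, y=2), (x=0, y=3), (x=1, y=4), (x=2, y=5), (x=5, y=6), (x=4, y=7)
  Distance 6: (x=0, y=0), (x=0, y=2), (x=0, y=4), (x=1, y=5), (x=2, y=6), (x=3, y=7), (x=5, y=7), (x=4, y=8)
  Distance 7: (x=1, y=6), (x=2, y=7), (x=3, y=8), (x=5, y=8), (x=4, y=9)
  Distance 8: (x=0, y=6), (x=1, y=7), (x=3, y=9), (x=5, y=9)
  Distance 9: (x=0, y=7), (x=1, y=8), (x=2, y=9)
  Distance 10: (x=1, y=9)
  Distance 11: (x=0, y=9)
Total reachable: 54 (grid has 54 open cells total)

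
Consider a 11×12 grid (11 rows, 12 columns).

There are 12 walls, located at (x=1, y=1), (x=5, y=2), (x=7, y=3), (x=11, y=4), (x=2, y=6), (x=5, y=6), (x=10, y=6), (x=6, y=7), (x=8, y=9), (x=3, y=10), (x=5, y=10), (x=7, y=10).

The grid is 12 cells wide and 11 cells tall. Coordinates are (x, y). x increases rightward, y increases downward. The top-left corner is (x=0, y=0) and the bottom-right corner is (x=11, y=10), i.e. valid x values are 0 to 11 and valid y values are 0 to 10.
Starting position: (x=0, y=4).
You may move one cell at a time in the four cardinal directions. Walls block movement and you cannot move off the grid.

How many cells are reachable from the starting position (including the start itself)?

BFS flood-fill from (x=0, y=4):
  Distance 0: (x=0, y=4)
  Distance 1: (x=0, y=3), (x=1, y=4), (x=0, y=5)
  Distance 2: (x=0, y=2), (x=1, y=3), (x=2, y=4), (x=1, y=5), (x=0, y=6)
  Distance 3: (x=0, y=1), (x=1, y=2), (x=2, y=3), (x=3, y=4), (x=2, y=5), (x=1, y=6), (x=0, y=7)
  Distance 4: (x=0, y=0), (x=2, y=2), (x=3, y=3), (x=4, y=4), (x=3, y=5), (x=1, y=7), (x=0, y=8)
  Distance 5: (x=1, y=0), (x=2, y=1), (x=3, y=2), (x=4, y=3), (x=5, y=4), (x=4, y=5), (x=3, y=6), (x=2, y=7), (x=1, y=8), (x=0, y=9)
  Distance 6: (x=2, y=0), (x=3, y=1), (x=4, y=2), (x=5, y=3), (x=6, y=4), (x=5, y=5), (x=4, y=6), (x=3, y=7), (x=2, y=8), (x=1, y=9), (x=0, y=10)
  Distance 7: (x=3, y=0), (x=4, y=1), (x=6, y=3), (x=7, y=4), (x=6, y=5), (x=4, y=7), (x=3, y=8), (x=2, y=9), (x=1, y=10)
  Distance 8: (x=4, y=0), (x=5, y=1), (x=6, y=2), (x=8, y=4), (x=7, y=5), (x=6, y=6), (x=5, y=7), (x=4, y=8), (x=3, y=9), (x=2, y=10)
  Distance 9: (x=5, y=0), (x=6, y=1), (x=7, y=2), (x=8, y=3), (x=9, y=4), (x=8, y=5), (x=7, y=6), (x=5, y=8), (x=4, y=9)
  Distance 10: (x=6, y=0), (x=7, y=1), (x=8, y=2), (x=9, y=3), (x=10, y=4), (x=9, y=5), (x=8, y=6), (x=7, y=7), (x=6, y=8), (x=5, y=9), (x=4, y=10)
  Distance 11: (x=7, y=0), (x=8, y=1), (x=9, y=2), (x=10, y=3), (x=10, y=5), (x=9, y=6), (x=8, y=7), (x=7, y=8), (x=6, y=9)
  Distance 12: (x=8, y=0), (x=9, y=1), (x=10, y=2), (x=11, y=3), (x=11, y=5), (x=9, y=7), (x=8, y=8), (x=7, y=9), (x=6, y=10)
  Distance 13: (x=9, y=0), (x=10, y=1), (x=11, y=2), (x=11, y=6), (x=10, y=7), (x=9, y=8)
  Distance 14: (x=10, y=0), (x=11, y=1), (x=11, y=7), (x=10, y=8), (x=9, y=9)
  Distance 15: (x=11, y=0), (x=11, y=8), (x=10, y=9), (x=9, y=10)
  Distance 16: (x=11, y=9), (x=8, y=10), (x=10, y=10)
  Distance 17: (x=11, y=10)
Total reachable: 120 (grid has 120 open cells total)

Answer: Reachable cells: 120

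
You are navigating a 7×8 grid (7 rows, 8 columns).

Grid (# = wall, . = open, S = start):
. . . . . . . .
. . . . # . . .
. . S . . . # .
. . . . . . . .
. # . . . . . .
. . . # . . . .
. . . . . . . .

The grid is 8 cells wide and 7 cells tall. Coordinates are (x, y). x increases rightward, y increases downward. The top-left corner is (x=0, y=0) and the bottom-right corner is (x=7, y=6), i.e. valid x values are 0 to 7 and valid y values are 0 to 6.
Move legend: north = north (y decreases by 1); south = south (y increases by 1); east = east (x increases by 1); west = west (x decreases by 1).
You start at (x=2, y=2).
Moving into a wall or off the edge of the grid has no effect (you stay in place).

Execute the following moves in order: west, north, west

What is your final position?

Start: (x=2, y=2)
  west (west): (x=2, y=2) -> (x=1, y=2)
  north (north): (x=1, y=2) -> (x=1, y=1)
  west (west): (x=1, y=1) -> (x=0, y=1)
Final: (x=0, y=1)

Answer: Final position: (x=0, y=1)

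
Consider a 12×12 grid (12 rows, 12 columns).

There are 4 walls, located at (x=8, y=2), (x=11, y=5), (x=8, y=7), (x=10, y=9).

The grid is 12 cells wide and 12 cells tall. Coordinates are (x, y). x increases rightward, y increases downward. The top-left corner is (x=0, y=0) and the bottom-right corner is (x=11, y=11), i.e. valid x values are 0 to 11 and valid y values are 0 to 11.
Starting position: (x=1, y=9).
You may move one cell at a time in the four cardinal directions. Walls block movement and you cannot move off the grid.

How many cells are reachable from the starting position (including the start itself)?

Answer: Reachable cells: 140

Derivation:
BFS flood-fill from (x=1, y=9):
  Distance 0: (x=1, y=9)
  Distance 1: (x=1, y=8), (x=0, y=9), (x=2, y=9), (x=1, y=10)
  Distance 2: (x=1, y=7), (x=0, y=8), (x=2, y=8), (x=3, y=9), (x=0, y=10), (x=2, y=10), (x=1, y=11)
  Distance 3: (x=1, y=6), (x=0, y=7), (x=2, y=7), (x=3, y=8), (x=4, y=9), (x=3, y=10), (x=0, y=11), (x=2, y=11)
  Distance 4: (x=1, y=5), (x=0, y=6), (x=2, y=6), (x=3, y=7), (x=4, y=8), (x=5, y=9), (x=4, y=10), (x=3, y=11)
  Distance 5: (x=1, y=4), (x=0, y=5), (x=2, y=5), (x=3, y=6), (x=4, y=7), (x=5, y=8), (x=6, y=9), (x=5, y=10), (x=4, y=11)
  Distance 6: (x=1, y=3), (x=0, y=4), (x=2, y=4), (x=3, y=5), (x=4, y=6), (x=5, y=7), (x=6, y=8), (x=7, y=9), (x=6, y=10), (x=5, y=11)
  Distance 7: (x=1, y=2), (x=0, y=3), (x=2, y=3), (x=3, y=4), (x=4, y=5), (x=5, y=6), (x=6, y=7), (x=7, y=8), (x=8, y=9), (x=7, y=10), (x=6, y=11)
  Distance 8: (x=1, y=1), (x=0, y=2), (x=2, y=2), (x=3, y=3), (x=4, y=4), (x=5, y=5), (x=6, y=6), (x=7, y=7), (x=8, y=8), (x=9, y=9), (x=8, y=10), (x=7, y=11)
  Distance 9: (x=1, y=0), (x=0, y=1), (x=2, y=1), (x=3, y=2), (x=4, y=3), (x=5, y=4), (x=6, y=5), (x=7, y=6), (x=9, y=8), (x=9, y=10), (x=8, y=11)
  Distance 10: (x=0, y=0), (x=2, y=0), (x=3, y=1), (x=4, y=2), (x=5, y=3), (x=6, y=4), (x=7, y=5), (x=8, y=6), (x=9, y=7), (x=10, y=8), (x=10, y=10), (x=9, y=11)
  Distance 11: (x=3, y=0), (x=4, y=1), (x=5, y=2), (x=6, y=3), (x=7, y=4), (x=8, y=5), (x=9, y=6), (x=10, y=7), (x=11, y=8), (x=11, y=10), (x=10, y=11)
  Distance 12: (x=4, y=0), (x=5, y=1), (x=6, y=2), (x=7, y=3), (x=8, y=4), (x=9, y=5), (x=10, y=6), (x=11, y=7), (x=11, y=9), (x=11, y=11)
  Distance 13: (x=5, y=0), (x=6, y=1), (x=7, y=2), (x=8, y=3), (x=9, y=4), (x=10, y=5), (x=11, y=6)
  Distance 14: (x=6, y=0), (x=7, y=1), (x=9, y=3), (x=10, y=4)
  Distance 15: (x=7, y=0), (x=8, y=1), (x=9, y=2), (x=10, y=3), (x=11, y=4)
  Distance 16: (x=8, y=0), (x=9, y=1), (x=10, y=2), (x=11, y=3)
  Distance 17: (x=9, y=0), (x=10, y=1), (x=11, y=2)
  Distance 18: (x=10, y=0), (x=11, y=1)
  Distance 19: (x=11, y=0)
Total reachable: 140 (grid has 140 open cells total)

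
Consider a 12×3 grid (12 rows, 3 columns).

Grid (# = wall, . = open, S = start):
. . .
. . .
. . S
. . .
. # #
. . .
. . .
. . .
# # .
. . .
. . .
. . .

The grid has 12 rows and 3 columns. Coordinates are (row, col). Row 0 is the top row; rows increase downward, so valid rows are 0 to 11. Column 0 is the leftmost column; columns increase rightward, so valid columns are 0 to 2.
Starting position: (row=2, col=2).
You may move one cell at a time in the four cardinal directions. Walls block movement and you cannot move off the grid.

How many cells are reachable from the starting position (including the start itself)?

BFS flood-fill from (row=2, col=2):
  Distance 0: (row=2, col=2)
  Distance 1: (row=1, col=2), (row=2, col=1), (row=3, col=2)
  Distance 2: (row=0, col=2), (row=1, col=1), (row=2, col=0), (row=3, col=1)
  Distance 3: (row=0, col=1), (row=1, col=0), (row=3, col=0)
  Distance 4: (row=0, col=0), (row=4, col=0)
  Distance 5: (row=5, col=0)
  Distance 6: (row=5, col=1), (row=6, col=0)
  Distance 7: (row=5, col=2), (row=6, col=1), (row=7, col=0)
  Distance 8: (row=6, col=2), (row=7, col=1)
  Distance 9: (row=7, col=2)
  Distance 10: (row=8, col=2)
  Distance 11: (row=9, col=2)
  Distance 12: (row=9, col=1), (row=10, col=2)
  Distance 13: (row=9, col=0), (row=10, col=1), (row=11, col=2)
  Distance 14: (row=10, col=0), (row=11, col=1)
  Distance 15: (row=11, col=0)
Total reachable: 32 (grid has 32 open cells total)

Answer: Reachable cells: 32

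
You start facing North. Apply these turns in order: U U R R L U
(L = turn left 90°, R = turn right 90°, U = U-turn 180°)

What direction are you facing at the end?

Start: North
  U (U-turn (180°)) -> South
  U (U-turn (180°)) -> North
  R (right (90° clockwise)) -> East
  R (right (90° clockwise)) -> South
  L (left (90° counter-clockwise)) -> East
  U (U-turn (180°)) -> West
Final: West

Answer: Final heading: West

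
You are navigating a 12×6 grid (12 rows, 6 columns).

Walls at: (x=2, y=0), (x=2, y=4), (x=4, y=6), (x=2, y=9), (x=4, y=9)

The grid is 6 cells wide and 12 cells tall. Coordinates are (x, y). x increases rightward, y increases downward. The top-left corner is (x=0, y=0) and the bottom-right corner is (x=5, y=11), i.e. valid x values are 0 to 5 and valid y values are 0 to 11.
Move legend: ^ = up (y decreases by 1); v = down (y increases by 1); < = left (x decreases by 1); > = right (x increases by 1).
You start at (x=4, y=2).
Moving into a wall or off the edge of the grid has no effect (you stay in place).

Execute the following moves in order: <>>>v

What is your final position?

Answer: Final position: (x=5, y=3)

Derivation:
Start: (x=4, y=2)
  < (left): (x=4, y=2) -> (x=3, y=2)
  > (right): (x=3, y=2) -> (x=4, y=2)
  > (right): (x=4, y=2) -> (x=5, y=2)
  > (right): blocked, stay at (x=5, y=2)
  v (down): (x=5, y=2) -> (x=5, y=3)
Final: (x=5, y=3)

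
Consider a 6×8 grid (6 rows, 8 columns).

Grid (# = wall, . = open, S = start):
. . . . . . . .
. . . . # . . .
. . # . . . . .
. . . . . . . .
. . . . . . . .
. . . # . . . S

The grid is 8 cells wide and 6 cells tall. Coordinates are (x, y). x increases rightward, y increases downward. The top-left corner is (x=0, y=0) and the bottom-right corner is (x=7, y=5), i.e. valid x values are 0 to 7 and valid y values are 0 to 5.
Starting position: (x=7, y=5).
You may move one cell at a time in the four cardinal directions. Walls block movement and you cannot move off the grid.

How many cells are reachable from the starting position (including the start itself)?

Answer: Reachable cells: 45

Derivation:
BFS flood-fill from (x=7, y=5):
  Distance 0: (x=7, y=5)
  Distance 1: (x=7, y=4), (x=6, y=5)
  Distance 2: (x=7, y=3), (x=6, y=4), (x=5, y=5)
  Distance 3: (x=7, y=2), (x=6, y=3), (x=5, y=4), (x=4, y=5)
  Distance 4: (x=7, y=1), (x=6, y=2), (x=5, y=3), (x=4, y=4)
  Distance 5: (x=7, y=0), (x=6, y=1), (x=5, y=2), (x=4, y=3), (x=3, y=4)
  Distance 6: (x=6, y=0), (x=5, y=1), (x=4, y=2), (x=3, y=3), (x=2, y=4)
  Distance 7: (x=5, y=0), (x=3, y=2), (x=2, y=3), (x=1, y=4), (x=2, y=5)
  Distance 8: (x=4, y=0), (x=3, y=1), (x=1, y=3), (x=0, y=4), (x=1, y=5)
  Distance 9: (x=3, y=0), (x=2, y=1), (x=1, y=2), (x=0, y=3), (x=0, y=5)
  Distance 10: (x=2, y=0), (x=1, y=1), (x=0, y=2)
  Distance 11: (x=1, y=0), (x=0, y=1)
  Distance 12: (x=0, y=0)
Total reachable: 45 (grid has 45 open cells total)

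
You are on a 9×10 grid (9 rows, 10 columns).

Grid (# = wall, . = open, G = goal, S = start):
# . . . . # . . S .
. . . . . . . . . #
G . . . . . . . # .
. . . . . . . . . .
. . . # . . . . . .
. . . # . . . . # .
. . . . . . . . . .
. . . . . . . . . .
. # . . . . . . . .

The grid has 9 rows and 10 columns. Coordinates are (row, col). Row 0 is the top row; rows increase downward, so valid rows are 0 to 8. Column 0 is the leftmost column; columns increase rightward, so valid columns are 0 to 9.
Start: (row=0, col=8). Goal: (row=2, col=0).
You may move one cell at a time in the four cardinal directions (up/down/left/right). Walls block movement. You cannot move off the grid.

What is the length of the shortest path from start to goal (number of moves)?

Answer: Shortest path length: 10

Derivation:
BFS from (row=0, col=8) until reaching (row=2, col=0):
  Distance 0: (row=0, col=8)
  Distance 1: (row=0, col=7), (row=0, col=9), (row=1, col=8)
  Distance 2: (row=0, col=6), (row=1, col=7)
  Distance 3: (row=1, col=6), (row=2, col=7)
  Distance 4: (row=1, col=5), (row=2, col=6), (row=3, col=7)
  Distance 5: (row=1, col=4), (row=2, col=5), (row=3, col=6), (row=3, col=8), (row=4, col=7)
  Distance 6: (row=0, col=4), (row=1, col=3), (row=2, col=4), (row=3, col=5), (row=3, col=9), (row=4, col=6), (row=4, col=8), (row=5, col=7)
  Distance 7: (row=0, col=3), (row=1, col=2), (row=2, col=3), (row=2, col=9), (row=3, col=4), (row=4, col=5), (row=4, col=9), (row=5, col=6), (row=6, col=7)
  Distance 8: (row=0, col=2), (row=1, col=1), (row=2, col=2), (row=3, col=3), (row=4, col=4), (row=5, col=5), (row=5, col=9), (row=6, col=6), (row=6, col=8), (row=7, col=7)
  Distance 9: (row=0, col=1), (row=1, col=0), (row=2, col=1), (row=3, col=2), (row=5, col=4), (row=6, col=5), (row=6, col=9), (row=7, col=6), (row=7, col=8), (row=8, col=7)
  Distance 10: (row=2, col=0), (row=3, col=1), (row=4, col=2), (row=6, col=4), (row=7, col=5), (row=7, col=9), (row=8, col=6), (row=8, col=8)  <- goal reached here
One shortest path (10 moves): (row=0, col=8) -> (row=0, col=7) -> (row=0, col=6) -> (row=1, col=6) -> (row=1, col=5) -> (row=1, col=4) -> (row=1, col=3) -> (row=1, col=2) -> (row=1, col=1) -> (row=1, col=0) -> (row=2, col=0)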